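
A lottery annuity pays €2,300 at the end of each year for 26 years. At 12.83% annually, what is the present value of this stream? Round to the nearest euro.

€17,150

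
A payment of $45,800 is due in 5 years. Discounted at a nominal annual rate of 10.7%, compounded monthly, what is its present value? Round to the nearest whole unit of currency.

$26,887

Periodic rate i = 0.107/12 = 0.00891667; n = 5 × 12 = 60 periods.
PV = 45,800 / (1 + 0.00891667)^60 = 45,800 / 1.703404 = 26,887.3312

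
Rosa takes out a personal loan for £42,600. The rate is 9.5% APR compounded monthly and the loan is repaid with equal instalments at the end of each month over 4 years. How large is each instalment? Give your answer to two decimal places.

£1,070.25

i = 0.095/12 = 0.00791667 per month; n = 4·12 = 48.
PMT = 42600 / ( [1 − (1+0.00791667)^(−48)] / 0.00791667 ) = 42600 / 39.803947 = 1,070.2456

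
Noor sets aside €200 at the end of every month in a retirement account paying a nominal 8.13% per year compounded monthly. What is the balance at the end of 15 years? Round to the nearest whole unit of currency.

€70,010

i = 0.0813/12 = 0.006775 per month; n = 15·12 = 180.
FV = PMT · [(1+i)^n − 1] / i = 200 · 350.051710 = 70,010.3419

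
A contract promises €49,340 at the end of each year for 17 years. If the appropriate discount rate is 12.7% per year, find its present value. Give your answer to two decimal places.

Annuity factor a(17|0.127) = 6.842467; PV = 49340 × 6.842467 = 337,607.3276

€337,607.33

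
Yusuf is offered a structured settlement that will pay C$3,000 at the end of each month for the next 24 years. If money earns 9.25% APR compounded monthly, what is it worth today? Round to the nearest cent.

With 12 periods per year: i = 0.00770833, n = 288.
Annuity factor a(288|0.00770833) = 115.519447; PV = 3000 × 115.519447 = 346,558.3419

C$346,558.34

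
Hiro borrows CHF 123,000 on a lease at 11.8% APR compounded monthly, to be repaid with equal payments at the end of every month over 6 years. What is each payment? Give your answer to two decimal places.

CHF 2,391.90

With 12 periods per year: i = 0.00983333, n = 72.
PMT = 123000 / ( [1 − (1+0.00983333)^(−72)] / 0.00983333 ) = 123000 / 51.423549 = 2,391.9002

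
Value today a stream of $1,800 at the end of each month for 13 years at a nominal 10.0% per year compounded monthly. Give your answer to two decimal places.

i = 0.1/12 = 0.00833333 per month; n = 13·12 = 156.
Annuity factor a(156|0.00833333) = 87.119542; PV = 1800 × 87.119542 = 156,815.1754

$156,815.18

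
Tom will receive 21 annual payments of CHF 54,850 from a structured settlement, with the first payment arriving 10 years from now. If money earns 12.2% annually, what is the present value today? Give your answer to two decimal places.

CHF 145,319.92

PV at t=9 (ordinary 21-year annuity): 54850 × a(21|0.122) = 54850 × 7.465935 = 409,506.5560
Discount back 9 years: 409,506.5560 × (1+0.122)^(−9) = 409,506.5560 × 0.354866 = 145,319.9189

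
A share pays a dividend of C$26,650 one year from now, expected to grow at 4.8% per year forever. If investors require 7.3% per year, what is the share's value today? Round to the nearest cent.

C$1,066,000.00

PV = D₁/(r − g) = 26650/(0.073 − 0.048) = 1,066,000.0000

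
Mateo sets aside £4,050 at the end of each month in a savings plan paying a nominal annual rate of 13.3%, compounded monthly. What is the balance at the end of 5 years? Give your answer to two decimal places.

Periodic rate i = 0.133/12 = 0.0110833; n = 5 × 12 = 60 periods.
Accumulation factor s(60|0.0110833) = 84.576557; FV = 4050 × 84.576557 = 342,535.0565

£342,535.06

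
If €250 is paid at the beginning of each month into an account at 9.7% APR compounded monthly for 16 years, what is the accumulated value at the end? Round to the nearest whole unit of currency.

Periodic rate i = 0.097/12 = 0.00808333; n = 16 × 12 = 192 periods.
FV = 250 × [(1+0.00808333)^192 − 1] / 0.00808333 × (1+i) = 250 × 460.376928 = 115,094.2319
(annuity-due: payments at period start, so ×(1+i).)

€115,094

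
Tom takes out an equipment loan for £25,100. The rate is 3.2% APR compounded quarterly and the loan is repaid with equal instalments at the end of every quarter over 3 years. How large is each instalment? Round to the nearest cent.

i = 0.032/4 = 0.008 per quarter; n = 3·4 = 12.
PMT = 25100 / ( [1 − (1+0.008)^(−12)] / 0.008 ) = 25100 / 11.398615 = 2,202.0220

£2,202.02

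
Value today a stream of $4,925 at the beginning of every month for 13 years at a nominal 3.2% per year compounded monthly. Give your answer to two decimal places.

With 12 periods per year: i = 0.00266667, n = 156.
PV = PMT · [1 − (1+i)^(−n)] / i × (1+i) = 4925 · 127.822845 = 629,527.5115
Payments are at the start of each period, so multiply by (1+i).

$629,527.51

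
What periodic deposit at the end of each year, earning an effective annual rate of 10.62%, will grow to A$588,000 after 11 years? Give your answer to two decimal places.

A$30,684.59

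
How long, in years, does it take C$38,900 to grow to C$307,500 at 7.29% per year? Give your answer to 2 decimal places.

(1+i)^n = 307500/38900 = 7.90488, so n = ln 7.90488 / ln 1.0729 = 29.3821 years

29.38 years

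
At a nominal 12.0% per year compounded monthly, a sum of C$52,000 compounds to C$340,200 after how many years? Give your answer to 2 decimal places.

15.73 years

Periodic rate i = 0.12/12 = 0.01.
(1+i)^n = 340200/52000 = 6.54231, so n = ln 6.54231 / ln 1.01 = 188.7666 months
= 188.7666/12 years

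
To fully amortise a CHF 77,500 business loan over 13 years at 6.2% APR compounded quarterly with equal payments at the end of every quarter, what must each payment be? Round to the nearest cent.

i = 0.062/4 = 0.0155 per quarter; n = 13·4 = 52.
PMT = 77500 / ( [1 − (1+0.0155)^(−52)] / 0.0155 ) = 77500 / 35.521867 = 2,181.7547

CHF 2,181.75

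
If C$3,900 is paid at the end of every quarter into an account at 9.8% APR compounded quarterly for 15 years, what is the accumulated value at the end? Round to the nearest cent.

C$520,984.47

With 4 periods per year: i = 0.0245, n = 60.
FV = PMT · [(1+i)^n − 1] / i = 3900 · 133.585761 = 520,984.4693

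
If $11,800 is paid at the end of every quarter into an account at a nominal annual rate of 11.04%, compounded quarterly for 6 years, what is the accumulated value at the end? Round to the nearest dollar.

With 4 periods per year: i = 0.0276, n = 24.
Accumulation factor s(24|0.0276) = 33.409792; FV = 11800 × 33.409792 = 394,235.5409

$394,236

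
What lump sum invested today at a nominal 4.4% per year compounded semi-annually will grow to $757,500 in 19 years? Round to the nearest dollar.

$331,321

With 2 periods per year: i = 0.022, n = 38.
PV = 757,500 / (1 + 0.022)^38 = 757,500 / 2.286304 = 331,320.7203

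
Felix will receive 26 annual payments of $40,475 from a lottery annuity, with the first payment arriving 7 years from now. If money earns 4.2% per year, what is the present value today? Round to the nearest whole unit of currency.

$494,562

Value one period before first payment (t=6): 40475 × [1 − (1+0.042)^(−26)] / 0.042 = 40475 × 15.640127 = 633,034.1212
Discount back 6 years: 633,034.1212 × (1+0.042)^(−6) = 633,034.1212 × 0.781257 = 494,562.0704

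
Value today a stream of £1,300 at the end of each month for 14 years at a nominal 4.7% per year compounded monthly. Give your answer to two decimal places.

£159,799.73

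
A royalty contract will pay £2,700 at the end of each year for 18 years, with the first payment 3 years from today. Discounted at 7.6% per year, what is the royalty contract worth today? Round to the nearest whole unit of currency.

£22,476

PV at t=2 (ordinary 18-year annuity): 2700 × a(18|0.076) = 2700 × 9.637709 = 26,021.8155
PV₀ = 26,021.8155 / (1+0.076)^2 = 26,021.8155 / 1.157776 = 22,475.6909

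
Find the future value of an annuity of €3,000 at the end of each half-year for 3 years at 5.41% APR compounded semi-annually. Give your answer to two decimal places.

€19,262.05

Periodic rate i = 0.0541/2 = 0.02705; n = 3 × 2 = 6 periods.
Accumulation factor s(6|0.02705) = 6.420684; FV = 3000 × 6.420684 = 19,262.0525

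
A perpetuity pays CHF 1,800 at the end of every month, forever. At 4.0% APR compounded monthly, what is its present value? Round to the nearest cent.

Periodic rate i = 0.04/12 = 0.00333333.
PV = C/r = 1800/0.00333333 = 540,000.0000

CHF 540,000.00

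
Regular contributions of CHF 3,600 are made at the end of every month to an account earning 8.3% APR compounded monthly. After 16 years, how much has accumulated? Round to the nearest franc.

CHF 1,434,593

With 12 periods per year: i = 0.00691667, n = 192.
FV = 3600 × [(1+0.00691667)^192 − 1] / 0.00691667 = 3600 × 398.497931 = 1,434,592.5502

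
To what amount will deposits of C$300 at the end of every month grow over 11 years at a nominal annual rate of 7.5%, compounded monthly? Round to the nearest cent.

i = 0.075/12 = 0.00625 per month; n = 11·12 = 132.
Accumulation factor s(132|0.00625) = 204.164753; FV = 300 × 204.164753 = 61,249.4258

C$61,249.43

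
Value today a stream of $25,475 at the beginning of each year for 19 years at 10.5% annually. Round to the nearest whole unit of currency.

$227,878

PV = 25475 × [1 − (1+0.105)^(−19)] / 0.105 × (1+i) = 25475 × 8.945146 = 227,877.5830
(annuity-due: payments at period start, so ×(1+i).)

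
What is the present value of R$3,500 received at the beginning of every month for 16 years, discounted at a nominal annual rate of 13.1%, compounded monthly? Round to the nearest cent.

R$283,806.99

Periodic rate i = 0.131/12 = 0.0109167; n = 16 × 12 = 192 periods.
PV = 3500 × [1 − (1+0.0109167)^(−192)] / 0.0109167 × (1+i) = 3500 × 81.087712 = 283,806.9915
(Beginning-of-period payments → annuity-due factor ×(1+i).)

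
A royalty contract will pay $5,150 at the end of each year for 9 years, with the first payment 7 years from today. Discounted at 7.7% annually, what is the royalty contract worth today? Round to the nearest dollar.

$20,874

PV at t=6 (ordinary 9-year annuity): 5150 × a(9|0.077) = 5150 × 6.325576 = 32,576.7147
Discount back 6 years: 32,576.7147 × (1+0.077)^(−6) = 32,576.7147 × 0.640775 = 20,874.3550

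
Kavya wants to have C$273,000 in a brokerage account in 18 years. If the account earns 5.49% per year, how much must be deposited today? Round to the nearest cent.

C$104,318.03

Discount factor = (1+0.0549)^(−18) = 0.382117; PV = 273,000 × 0.382117 = 104,318.0319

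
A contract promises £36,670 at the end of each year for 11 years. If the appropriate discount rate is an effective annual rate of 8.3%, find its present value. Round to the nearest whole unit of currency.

Annuity factor a(11|0.083) = 7.036218; PV = 36670 × 7.036218 = 258,018.1104

£258,018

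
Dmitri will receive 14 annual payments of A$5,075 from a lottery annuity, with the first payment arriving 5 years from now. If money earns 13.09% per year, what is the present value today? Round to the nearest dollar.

A$19,468

Value one period before first payment (t=4): 5075 × [1 − (1+0.1309)^(−14)] / 0.1309 = 5075 × 6.274454 = 31,842.8564
PV₀ = 31,842.8564 / (1+0.1309)^4 = 31,842.8564 / 1.635674 = 19,467.7250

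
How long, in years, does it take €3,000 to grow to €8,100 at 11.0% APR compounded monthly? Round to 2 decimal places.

Periodic rate i = 0.11/12 = 0.00916667.
n = ln(8100/3000) / ln(1+0.00916667) = ln(2.70000) / 0.009125 = 108.8506 months
= 108.8506/12 years

9.07 years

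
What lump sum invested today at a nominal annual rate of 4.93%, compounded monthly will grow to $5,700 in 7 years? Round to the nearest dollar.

$4,039

i = 0.0493/12 = 0.00410833 per month; n = 7·12 = 84.
PV = 5,700 / (1 + 0.00410833)^84 = 5,700 / 1.411133 = 4,039.3070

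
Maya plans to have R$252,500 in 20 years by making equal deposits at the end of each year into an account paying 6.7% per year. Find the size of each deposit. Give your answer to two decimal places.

R$6,363.85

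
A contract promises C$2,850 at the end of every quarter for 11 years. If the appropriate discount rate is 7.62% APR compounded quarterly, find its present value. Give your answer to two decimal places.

C$84,391.20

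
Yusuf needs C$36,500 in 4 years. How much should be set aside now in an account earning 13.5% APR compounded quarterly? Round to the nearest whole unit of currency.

C$21,461

Periodic rate i = 0.135/4 = 0.03375; n = 4 × 4 = 16 periods.
Discount factor = (1+0.03375)^(−16) = 0.587965; PV = 36,500 × 0.587965 = 21,460.7306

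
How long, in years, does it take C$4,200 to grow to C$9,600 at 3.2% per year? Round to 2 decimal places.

26.24 years

(1+i)^n = 9600/4200 = 2.28571, so n = ln 2.28571 / ln 1.032 = 26.2449 years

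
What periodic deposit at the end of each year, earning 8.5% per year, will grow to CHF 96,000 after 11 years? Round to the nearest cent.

CHF 5,615.32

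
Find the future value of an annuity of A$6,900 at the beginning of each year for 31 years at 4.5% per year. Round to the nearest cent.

FV = 6900 × [(1+0.045)^31 − 1] / 0.045 × (1+i) = 6900 × 67.666245 = 466,897.0922
Payments are at the start of each period, so multiply by (1+i).

A$466,897.09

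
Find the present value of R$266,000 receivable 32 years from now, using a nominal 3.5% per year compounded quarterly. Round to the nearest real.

R$87,214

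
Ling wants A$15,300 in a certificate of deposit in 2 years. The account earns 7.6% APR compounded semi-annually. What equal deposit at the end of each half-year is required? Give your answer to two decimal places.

i = 0.076/2 = 0.038 per half-year; n = 2·2 = 4.
FV-annuity factor = 4.233831; PMT = 15300 / 4.233831 = 3,613.7485

A$3,613.75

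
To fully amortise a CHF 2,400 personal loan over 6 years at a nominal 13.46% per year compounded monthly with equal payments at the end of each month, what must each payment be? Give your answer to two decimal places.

CHF 48.76

Periodic rate i = 0.1346/12 = 0.0112167; n = 6 × 12 = 72 periods.
PMT = 2400 / ( [1 − (1+0.0112167)^(−72)] / 0.0112167 ) = 2400 / 49.218163 = 48.7625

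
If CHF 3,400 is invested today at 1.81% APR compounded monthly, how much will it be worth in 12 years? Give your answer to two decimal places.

CHF 4,224.12

Periodic rate i = 0.0181/12 = 0.00150833; n = 12 × 12 = 144 periods.
3,400 × (1+0.00150833)^144 = 3,400 × 1.242389 = 4,224.1235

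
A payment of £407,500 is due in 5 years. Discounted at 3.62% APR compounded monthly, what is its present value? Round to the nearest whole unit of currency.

£340,125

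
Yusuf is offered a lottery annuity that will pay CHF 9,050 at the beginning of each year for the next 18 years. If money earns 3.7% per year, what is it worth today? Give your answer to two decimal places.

CHF 121,755.77

Annuity factor a(18|0.037) × (1+i) = 13.453676; PV = 9050 × 13.453676 = 121,755.7704
(Beginning-of-period payments → annuity-due factor ×(1+i).)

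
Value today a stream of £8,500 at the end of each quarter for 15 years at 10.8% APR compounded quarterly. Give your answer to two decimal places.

£251,160.40

i = 0.108/4 = 0.027 per quarter; n = 15·4 = 60.
PV = 8500 × [1 − (1+0.027)^(−60)] / 0.027 = 8500 × 29.548282 = 251,160.3977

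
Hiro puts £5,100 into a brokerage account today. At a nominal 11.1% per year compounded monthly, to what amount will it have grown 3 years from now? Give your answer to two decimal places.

i = 0.111/12 = 0.00925 per month; n = 3·12 = 36.
5,100 × (1+0.00925)^36 = 5,100 × 1.393013 = 7,104.3683

£7,104.37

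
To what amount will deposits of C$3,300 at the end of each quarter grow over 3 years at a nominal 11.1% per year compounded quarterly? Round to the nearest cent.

C$46,239.52

With 4 periods per year: i = 0.02775, n = 12.
FV = PMT · [(1+i)^n − 1] / i = 3300 · 14.011977 = 46,239.5233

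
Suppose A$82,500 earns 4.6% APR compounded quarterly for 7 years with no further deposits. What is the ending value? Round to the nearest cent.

i = 0.046/4 = 0.0115 per quarter; n = 7·4 = 28.
FV = 82,500 × (1 + 0.0115)^28 = 113,631.5125

A$113,631.51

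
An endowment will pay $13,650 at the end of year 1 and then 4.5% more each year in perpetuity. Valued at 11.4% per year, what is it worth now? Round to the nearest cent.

PV = D₁/(r − g) = 13650/(0.114 − 0.045) = 197,826.0870

$197,826.09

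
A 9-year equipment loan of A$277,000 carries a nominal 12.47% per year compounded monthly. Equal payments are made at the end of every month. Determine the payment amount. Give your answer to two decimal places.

A$4,279.78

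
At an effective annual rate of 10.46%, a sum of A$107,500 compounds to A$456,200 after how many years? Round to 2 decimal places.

14.53 years

(1+i)^n = 456200/107500 = 4.24372, so n = ln 4.24372 / ln 1.1046 = 14.5295 years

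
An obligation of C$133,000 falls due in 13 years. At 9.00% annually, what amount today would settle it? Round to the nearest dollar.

C$43,382

Discount factor = (1+0.09)^(−13) = 0.326179; PV = 133,000 × 0.326179 = 43,381.7600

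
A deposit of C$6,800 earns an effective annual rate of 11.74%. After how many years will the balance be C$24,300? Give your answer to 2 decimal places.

11.47 years

n = ln(24300/6800) / ln(1+0.1174) = ln(3.57353) / 0.111005 = 11.4730 years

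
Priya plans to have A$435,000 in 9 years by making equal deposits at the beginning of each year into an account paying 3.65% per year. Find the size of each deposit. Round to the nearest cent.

A$40,229.19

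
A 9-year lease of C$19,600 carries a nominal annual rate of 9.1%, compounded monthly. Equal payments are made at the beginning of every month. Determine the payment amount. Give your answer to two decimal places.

C$264.48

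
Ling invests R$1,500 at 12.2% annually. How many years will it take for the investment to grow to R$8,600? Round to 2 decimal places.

n = ln(8600/1500) / ln(1+0.122) = ln(5.73333) / 0.115113 = 15.1703 years

15.17 years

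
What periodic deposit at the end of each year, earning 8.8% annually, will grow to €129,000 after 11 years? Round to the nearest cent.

€7,425.34

PMT = 129000 / ( [(1+0.088)^11 − 1] / 0.088 ) = 129000 / 17.372950 = 7,425.3365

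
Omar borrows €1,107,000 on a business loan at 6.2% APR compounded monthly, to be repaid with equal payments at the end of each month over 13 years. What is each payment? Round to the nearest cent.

With 12 periods per year: i = 0.00516667, n = 156.
PMT = 1.107e+06 / ( [1 − (1+0.00516667)^(−156)] / 0.00516667 ) = 1.107e+06 / 106.922165 = 10,353.3257

€10,353.33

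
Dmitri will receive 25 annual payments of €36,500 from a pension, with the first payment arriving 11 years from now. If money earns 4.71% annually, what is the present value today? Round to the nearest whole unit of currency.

€334,322

PV at t=10 (ordinary 25-year annuity): 36500 × a(25|0.0471) = 36500 × 14.512879 = 529,720.1008
Discount back 10 years: 529,720.1008 × (1+0.0471)^(−10) = 529,720.1008 × 0.631129 = 334,321.9237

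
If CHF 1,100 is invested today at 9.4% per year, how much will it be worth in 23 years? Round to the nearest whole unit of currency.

1,100 × (1+0.094)^23 = 1,100 × 7.895841 = 8,685.4253

CHF 8,685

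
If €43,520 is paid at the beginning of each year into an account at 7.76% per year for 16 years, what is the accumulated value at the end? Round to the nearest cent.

€1,393,703.97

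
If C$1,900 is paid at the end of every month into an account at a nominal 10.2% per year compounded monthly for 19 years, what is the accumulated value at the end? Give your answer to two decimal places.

C$1,316,186.00

With 12 periods per year: i = 0.0085, n = 228.
Accumulation factor s(228|0.0085) = 692.729473; FV = 1900 × 692.729473 = 1,316,185.9982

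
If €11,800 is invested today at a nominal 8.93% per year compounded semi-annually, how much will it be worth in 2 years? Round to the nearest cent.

€14,052.88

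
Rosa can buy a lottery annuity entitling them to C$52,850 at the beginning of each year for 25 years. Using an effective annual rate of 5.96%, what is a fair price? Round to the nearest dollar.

PV = 52850 × [1 − (1+0.0596)^(−25)] / 0.0596 × (1+i) = 52850 × 13.596881 = 718,595.1358
(annuity-due: payments at period start, so ×(1+i).)

C$718,595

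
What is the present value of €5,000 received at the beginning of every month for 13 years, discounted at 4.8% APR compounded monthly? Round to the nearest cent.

With 12 periods per year: i = 0.004, n = 156.
Annuity factor a(156|0.004) × (1+i) = 116.347468; PV = 5000 × 116.347468 = 581,737.3416
(annuity-due: payments at period start, so ×(1+i).)

€581,737.34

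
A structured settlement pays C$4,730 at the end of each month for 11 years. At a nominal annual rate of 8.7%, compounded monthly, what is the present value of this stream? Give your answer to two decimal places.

C$400,992.13

Periodic rate i = 0.087/12 = 0.00725; n = 11 × 12 = 132 periods.
PV = 4730 × [1 − (1+0.00725)^(−132)] / 0.00725 = 4730 × 84.776349 = 400,992.1304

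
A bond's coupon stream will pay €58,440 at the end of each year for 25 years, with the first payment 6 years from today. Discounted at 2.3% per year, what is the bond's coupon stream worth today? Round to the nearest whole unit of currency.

€983,359

Value one period before first payment (t=5): 58440 × [1 − (1+0.023)^(−25)] / 0.023 = 58440 × 18.852973 = 1,101,767.7253
Discount back 5 years: 1,101,767.7253 × (1+0.023)^(−5) = 1,101,767.7253 × 0.892528 = 983,358.5034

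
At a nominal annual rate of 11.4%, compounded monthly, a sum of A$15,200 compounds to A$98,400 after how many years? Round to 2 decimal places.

16.46 years

Periodic rate i = 0.114/12 = 0.0095.
n = ln(98400/15200) / ln(1+0.0095) = ln(6.47368) / 0.009455 = 197.5372 months
= 197.5372/12 years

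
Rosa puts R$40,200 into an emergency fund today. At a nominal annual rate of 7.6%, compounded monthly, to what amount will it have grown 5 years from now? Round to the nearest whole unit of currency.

R$58,713

With 12 periods per year: i = 0.00633333, n = 60.
FV = PV·(1+i)^n = 40,200 × 1.460533 = 58,713.4434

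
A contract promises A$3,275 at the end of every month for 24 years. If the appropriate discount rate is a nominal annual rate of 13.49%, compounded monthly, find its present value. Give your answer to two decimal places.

A$279,681.54

With 12 periods per year: i = 0.0112417, n = 288.
Annuity factor a(288|0.0112417) = 85.398943; PV = 3275 × 85.398943 = 279,681.5374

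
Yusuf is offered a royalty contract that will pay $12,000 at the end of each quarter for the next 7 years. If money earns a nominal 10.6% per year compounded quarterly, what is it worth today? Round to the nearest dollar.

Periodic rate i = 0.106/4 = 0.0265; n = 7 × 4 = 28 periods.
Annuity factor a(28|0.0265) = 19.593086; PV = 12000 × 19.593086 = 235,117.0352

$235,117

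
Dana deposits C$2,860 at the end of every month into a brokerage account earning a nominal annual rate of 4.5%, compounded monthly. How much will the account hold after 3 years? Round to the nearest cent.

C$110,013.01

With 12 periods per year: i = 0.00375, n = 36.
FV = PMT · [(1+i)^n − 1] / i = 2860 · 38.466089 = 110,013.0134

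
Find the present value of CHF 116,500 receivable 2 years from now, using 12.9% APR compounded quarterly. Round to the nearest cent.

Periodic rate i = 0.129/4 = 0.03225; n = 2 × 4 = 8 periods.
Discount factor = (1+0.03225)^(−8) = 0.775748; PV = 116,500 × 0.775748 = 90,374.6843

CHF 90,374.68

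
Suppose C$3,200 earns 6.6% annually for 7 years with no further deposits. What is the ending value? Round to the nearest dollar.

FV = PV·(1+i)^n = 3,200 × 1.564229 = 5,005.5339

C$5,006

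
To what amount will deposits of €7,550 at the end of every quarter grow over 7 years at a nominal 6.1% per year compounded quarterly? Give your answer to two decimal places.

With 4 periods per year: i = 0.01525, n = 28.
FV = PMT · [(1+i)^n − 1] / i = 7550 · 34.604633 = 261,264.9768

€261,264.98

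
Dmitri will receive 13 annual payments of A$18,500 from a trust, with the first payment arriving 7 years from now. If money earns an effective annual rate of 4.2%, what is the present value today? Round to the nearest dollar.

A$142,550

Value one period before first payment (t=6): 18500 × [1 − (1+0.042)^(−13)] / 0.042 = 18500 × 9.862859 = 182,462.8916
PV₀ = 182,462.8916 / (1+0.042)^6 = 182,462.8916 / 1.279989 = 142,550.3341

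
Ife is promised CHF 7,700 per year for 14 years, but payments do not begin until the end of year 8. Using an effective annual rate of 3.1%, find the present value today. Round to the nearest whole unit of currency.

CHF 69,767

Value one period before first payment (t=7): 7700 × [1 − (1+0.031)^(−14)] / 0.031 = 7700 × 11.219457 = 86,389.8187
Discount back 7 years: 86,389.8187 × (1+0.031)^(−7) = 86,389.8187 × 0.807587 = 69,767.2983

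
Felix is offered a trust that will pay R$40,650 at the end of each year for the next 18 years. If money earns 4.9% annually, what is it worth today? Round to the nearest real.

R$478,916

PV = PMT · [1 − (1+i)^(−n)] / i = 40650 · 11.781455 = 478,916.1288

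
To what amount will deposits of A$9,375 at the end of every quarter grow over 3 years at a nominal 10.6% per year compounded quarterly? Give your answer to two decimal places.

A$130,435.40

i = 0.106/4 = 0.0265 per quarter; n = 3·4 = 12.
FV = 9375 × [(1+0.0265)^12 − 1] / 0.0265 = 9375 × 13.913110 = 130,435.4034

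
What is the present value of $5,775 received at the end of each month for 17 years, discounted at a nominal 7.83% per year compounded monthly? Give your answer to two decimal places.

$650,224.03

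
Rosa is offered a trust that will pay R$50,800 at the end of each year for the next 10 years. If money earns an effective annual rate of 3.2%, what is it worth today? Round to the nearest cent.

PV = 50800 × [1 − (1+0.032)^(−10)] / 0.032 = 50800 × 8.443794 = 428,944.7193

R$428,944.72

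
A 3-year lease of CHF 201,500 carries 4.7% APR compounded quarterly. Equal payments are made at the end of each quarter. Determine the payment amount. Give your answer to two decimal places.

With 4 periods per year: i = 0.01175, n = 12.
PMT = 201500 / ( [1 − (1+0.01175)^(−12)] / 0.01175 ) = 201500 / 11.131621 = 18,101.5865

CHF 18,101.59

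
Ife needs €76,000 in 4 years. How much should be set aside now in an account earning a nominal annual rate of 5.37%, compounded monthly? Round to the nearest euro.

€61,339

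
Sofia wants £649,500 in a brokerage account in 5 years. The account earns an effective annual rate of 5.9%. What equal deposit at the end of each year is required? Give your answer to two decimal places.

£115,449.24

PMT = 649500 / ( [(1+0.059)^5 − 1] / 0.059 ) = 649500 / 5.625849 = 115,449.2413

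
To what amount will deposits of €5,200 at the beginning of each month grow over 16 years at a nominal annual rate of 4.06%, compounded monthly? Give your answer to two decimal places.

€1,407,480.23

Periodic rate i = 0.0406/12 = 0.00338333; n = 16 × 12 = 192 periods.
FV = 5200 × [(1+0.00338333)^192 − 1] / 0.00338333 × (1+i) = 5200 × 270.669275 = 1,407,480.2301
(annuity-due: payments at period start, so ×(1+i).)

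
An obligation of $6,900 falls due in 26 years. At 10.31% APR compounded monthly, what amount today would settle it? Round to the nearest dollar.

i = 0.1031/12 = 0.00859167 per month; n = 26·12 = 312.
PV = FV·(1+i)^(−n) = 6,900 × 0.069311 = 478.2466

$478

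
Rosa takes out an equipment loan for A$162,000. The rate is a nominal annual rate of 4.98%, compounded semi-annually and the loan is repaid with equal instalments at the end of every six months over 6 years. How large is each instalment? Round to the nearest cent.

A$15,783.35

With 2 periods per year: i = 0.0249, n = 12.
PMT = 162000 / ( [1 − (1+0.0249)^(−12)] / 0.0249 ) = 162000 / 10.263978 = 15,783.3538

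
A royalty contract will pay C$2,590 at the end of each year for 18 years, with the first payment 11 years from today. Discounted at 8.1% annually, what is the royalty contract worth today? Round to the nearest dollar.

PV at t=10 (ordinary 18-year annuity): 2590 × a(18|0.081) = 2590 × 9.307226 = 24,105.7160
PV₀ = 24,105.7160 / (1+0.081)^10 = 24,105.7160 / 2.178999 = 11,062.7499

C$11,063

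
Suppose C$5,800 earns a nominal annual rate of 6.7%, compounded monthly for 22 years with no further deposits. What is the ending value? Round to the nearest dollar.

C$25,223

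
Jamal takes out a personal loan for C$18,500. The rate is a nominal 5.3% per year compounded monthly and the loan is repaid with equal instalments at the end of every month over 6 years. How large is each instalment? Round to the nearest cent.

i = 0.053/12 = 0.00441667 per month; n = 6·12 = 72.
PMT = 18500 / ( [1 − (1+0.00441667)^(−72)] / 0.00441667 ) = 18500 / 61.559451 = 300.5225

C$300.52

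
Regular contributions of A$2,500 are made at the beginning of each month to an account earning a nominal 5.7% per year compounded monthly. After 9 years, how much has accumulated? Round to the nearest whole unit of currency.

A$353,390

i = 0.057/12 = 0.00475 per month; n = 9·12 = 108.
Accumulation factor s(108|0.00475) × (1+i) = 141.356094; FV = 2500 × 141.356094 = 353,390.2351
(annuity-due: payments at period start, so ×(1+i).)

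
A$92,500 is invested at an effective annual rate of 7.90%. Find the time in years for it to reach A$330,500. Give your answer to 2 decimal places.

16.75 years

(1+i)^n = 330500/92500 = 3.57297, so n = ln 3.57297 / ln 1.079 = 16.7476 years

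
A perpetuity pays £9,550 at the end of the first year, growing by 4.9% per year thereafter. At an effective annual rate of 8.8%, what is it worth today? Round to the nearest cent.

£244,871.79

PV = D₁/(r − g) = 9550/(0.088 − 0.049) = 244,871.7949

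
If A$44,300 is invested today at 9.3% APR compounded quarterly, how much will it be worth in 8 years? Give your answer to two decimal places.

A$92,431.46

With 4 periods per year: i = 0.02325, n = 32.
FV = PV·(1+i)^n = 44,300 × 2.086489 = 92,431.4641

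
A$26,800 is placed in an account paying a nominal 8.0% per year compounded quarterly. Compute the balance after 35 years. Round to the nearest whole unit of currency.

With 4 periods per year: i = 0.02, n = 140.
FV = PV·(1+i)^n = 26,800 × 15.996466 = 428,705.2882

A$428,705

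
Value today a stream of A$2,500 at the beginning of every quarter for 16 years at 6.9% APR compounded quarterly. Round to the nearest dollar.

i = 0.069/4 = 0.01725 per quarter; n = 16·4 = 64.
Annuity factor a(64|0.01725) × (1+i) = 39.234707; PV = 2500 × 39.234707 = 98,086.7686
(Beginning-of-period payments → annuity-due factor ×(1+i).)

A$98,087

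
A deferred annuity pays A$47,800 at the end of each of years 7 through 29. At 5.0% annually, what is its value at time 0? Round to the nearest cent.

A$481,125.24

Value one period before first payment (t=6): 47800 × [1 − (1+0.05)^(−23)] / 0.05 = 47800 × 13.488574 = 644,753.8317
PV₀ = 644,753.8317 / (1+0.05)^6 = 644,753.8317 / 1.340096 = 481,125.2362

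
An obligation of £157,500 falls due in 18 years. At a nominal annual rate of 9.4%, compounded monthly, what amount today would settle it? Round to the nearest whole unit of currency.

£29,196

i = 0.094/12 = 0.00783333 per month; n = 18·12 = 216.
PV = 157,500 / (1 + 0.00783333)^216 = 157,500 / 5.394648 = 29,195.6012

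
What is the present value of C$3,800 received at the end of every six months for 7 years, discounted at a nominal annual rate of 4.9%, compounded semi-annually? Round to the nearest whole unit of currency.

C$44,580

i = 0.049/2 = 0.0245 per half-year; n = 7·2 = 14.
Annuity factor a(14|0.0245) = 11.731503; PV = 3800 × 11.731503 = 44,579.7103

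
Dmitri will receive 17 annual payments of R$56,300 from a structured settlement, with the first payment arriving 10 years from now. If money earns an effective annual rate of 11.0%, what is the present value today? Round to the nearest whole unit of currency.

PV at t=9 (ordinary 17-year annuity): 56300 × a(17|0.11) = 56300 × 7.548794 = 424,997.1245
PV₀ = 424,997.1245 / (1+0.11)^9 = 424,997.1245 / 2.558037 = 166,141.9038

R$166,142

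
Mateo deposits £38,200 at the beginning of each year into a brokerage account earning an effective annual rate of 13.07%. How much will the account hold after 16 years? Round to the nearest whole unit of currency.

£2,028,340

FV = PMT · [(1+i)^n − 1] / i × (1+i) = 38200 · 53.097912 = 2,028,340.2381
(annuity-due: payments at period start, so ×(1+i).)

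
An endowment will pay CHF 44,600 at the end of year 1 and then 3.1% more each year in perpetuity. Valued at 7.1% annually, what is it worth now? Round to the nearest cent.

CHF 1,115,000.00

PV = D₁/(r − g) = 44600/(0.071 − 0.031) = 1,115,000.0000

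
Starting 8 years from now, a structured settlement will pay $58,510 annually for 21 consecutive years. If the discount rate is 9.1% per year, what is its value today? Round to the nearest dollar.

$293,357

PV at t=7 (ordinary 21-year annuity): 58510 × a(21|0.091) = 58510 × 9.224441 = 539,722.0532
Discount back 7 years: 539,722.0532 × (1+0.091)^(−7) = 539,722.0532 × 0.543534 = 293,357.3067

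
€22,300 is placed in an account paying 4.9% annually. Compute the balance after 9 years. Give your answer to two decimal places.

FV = PV·(1+i)^n = 22,300 × 1.538082 = 34,299.2210

€34,299.22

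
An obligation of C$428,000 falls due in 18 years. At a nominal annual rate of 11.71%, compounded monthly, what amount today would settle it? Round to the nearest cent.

With 12 periods per year: i = 0.00975833, n = 216.
Discount factor = (1+0.00975833)^(−216) = 0.122753; PV = 428,000 × 0.122753 = 52,538.2294

C$52,538.23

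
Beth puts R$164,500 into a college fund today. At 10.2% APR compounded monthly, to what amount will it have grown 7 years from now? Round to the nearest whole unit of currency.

R$334,920

With 12 periods per year: i = 0.0085, n = 84.
FV = PV·(1+i)^n = 164,500 × 2.035991 = 334,920.4888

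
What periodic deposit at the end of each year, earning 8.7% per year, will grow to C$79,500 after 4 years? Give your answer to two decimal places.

FV-annuity factor = 4.552935; PMT = 79500 / 4.552935 = 17,461.2659

C$17,461.27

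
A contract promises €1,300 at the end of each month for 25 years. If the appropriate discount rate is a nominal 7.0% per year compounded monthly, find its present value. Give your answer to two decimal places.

Periodic rate i = 0.07/12 = 0.00583333; n = 25 × 12 = 300 periods.
Annuity factor a(300|0.00583333) = 141.486903; PV = 1300 × 141.486903 = 183,932.9744

€183,932.97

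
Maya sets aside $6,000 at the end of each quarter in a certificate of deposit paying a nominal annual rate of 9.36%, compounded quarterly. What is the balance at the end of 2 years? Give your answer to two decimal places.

Periodic rate i = 0.0936/4 = 0.0234; n = 2 × 4 = 8 periods.
Accumulation factor s(8|0.0234) = 8.686777; FV = 6000 × 8.686777 = 52,120.6635

$52,120.66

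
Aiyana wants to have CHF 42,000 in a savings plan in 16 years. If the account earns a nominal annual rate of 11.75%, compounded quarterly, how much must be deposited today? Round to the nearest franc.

With 4 periods per year: i = 0.029375, n = 64.
Discount factor = (1+0.029375)^(−64) = 0.156779; PV = 42,000 × 0.156779 = 6,584.7279

CHF 6,585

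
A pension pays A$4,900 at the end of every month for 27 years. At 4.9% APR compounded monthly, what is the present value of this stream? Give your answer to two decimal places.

A$879,535.78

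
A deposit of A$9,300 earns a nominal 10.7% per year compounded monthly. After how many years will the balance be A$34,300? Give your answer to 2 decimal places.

12.25 years

Periodic rate i = 0.107/12 = 0.00891667.
(1+i)^n = 34300/9300 = 3.68817, so n = ln 3.68817 / ln 1.00892 = 147.0214 months
= 147.0214/12 years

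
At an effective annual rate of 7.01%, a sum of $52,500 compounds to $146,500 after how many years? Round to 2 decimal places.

n = ln(146500/52500) / ln(1+0.0701) = ln(2.79048) / 0.067752 = 15.1466 years

15.15 years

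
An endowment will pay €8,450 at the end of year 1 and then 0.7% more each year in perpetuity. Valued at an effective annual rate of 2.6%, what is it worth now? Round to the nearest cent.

€444,736.84

PV = D₁/(r − g) = 8450/(0.026 − 0.007) = 444,736.8421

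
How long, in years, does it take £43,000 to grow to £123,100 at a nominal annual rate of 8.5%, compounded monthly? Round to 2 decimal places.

Periodic rate i = 0.085/12 = 0.00708333.
(1+i)^n = 123100/43000 = 2.86279, so n = ln 2.86279 / ln 1.00708 = 149.0143 months
= 149.0143/12 years

12.42 years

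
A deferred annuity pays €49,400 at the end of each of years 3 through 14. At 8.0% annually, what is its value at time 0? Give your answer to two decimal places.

€319,172.03

Value one period before first payment (t=2): 49400 × [1 − (1+0.08)^(−12)] / 0.08 = 49400 × 7.536078 = 372,282.2540
PV₀ = 372,282.2540 / (1+0.08)^2 = 372,282.2540 / 1.166400 = 319,172.0285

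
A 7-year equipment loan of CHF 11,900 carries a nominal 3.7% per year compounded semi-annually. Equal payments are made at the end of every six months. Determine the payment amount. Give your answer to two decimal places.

i = 0.037/2 = 0.0185 per half-year; n = 7·2 = 14.
Annuity-PV factor = 12.235039; PMT = 11900 / 12.235039 = 972.6165

CHF 972.62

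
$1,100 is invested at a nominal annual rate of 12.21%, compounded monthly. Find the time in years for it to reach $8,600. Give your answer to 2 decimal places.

16.93 years

Periodic rate i = 0.1221/12 = 0.010175.
n = ln(8600/1100) / ln(1+0.010175) = ln(7.81818) / 0.010124 = 203.1348 months
= 203.1348/12 years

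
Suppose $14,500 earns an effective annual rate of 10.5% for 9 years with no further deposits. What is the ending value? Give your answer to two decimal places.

14,500 × (1+0.105)^9 = 14,500 × 2.456182 = 35,614.6355

$35,614.64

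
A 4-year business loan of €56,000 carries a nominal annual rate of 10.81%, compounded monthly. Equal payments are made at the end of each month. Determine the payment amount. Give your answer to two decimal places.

€1,442.19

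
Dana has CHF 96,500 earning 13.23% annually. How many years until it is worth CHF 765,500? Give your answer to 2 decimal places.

n = ln(765500/96500) / ln(1+0.1323) = ln(7.93264) / 0.124251 = 16.6678 years

16.67 years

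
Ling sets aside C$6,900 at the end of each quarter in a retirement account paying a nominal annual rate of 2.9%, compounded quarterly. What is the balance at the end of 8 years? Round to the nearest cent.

C$247,509.82

With 4 periods per year: i = 0.00725, n = 32.
FV = 6900 × [(1+0.00725)^32 − 1] / 0.00725 = 6900 × 35.870989 = 247,509.8212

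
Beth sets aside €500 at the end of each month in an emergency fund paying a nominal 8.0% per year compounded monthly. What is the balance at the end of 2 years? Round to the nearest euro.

With 12 periods per year: i = 0.00666667, n = 24.
FV = PMT · [(1+i)^n − 1] / i = 500 · 25.933190 = 12,966.5949

€12,967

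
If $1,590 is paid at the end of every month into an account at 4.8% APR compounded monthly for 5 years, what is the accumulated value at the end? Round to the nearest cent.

$107,579.69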